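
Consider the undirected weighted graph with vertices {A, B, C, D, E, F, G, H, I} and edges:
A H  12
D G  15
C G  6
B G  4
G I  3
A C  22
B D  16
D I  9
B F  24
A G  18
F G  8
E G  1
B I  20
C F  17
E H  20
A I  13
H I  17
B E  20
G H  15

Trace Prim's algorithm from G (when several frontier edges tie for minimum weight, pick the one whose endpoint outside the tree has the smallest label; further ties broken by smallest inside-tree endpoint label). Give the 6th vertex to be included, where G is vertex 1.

F

Grow the tree from G using Prim:
Step 1: cheapest edge leaving the tree is E G (1); add E.
Step 2: cheapest edge leaving the tree is G I (3); add I.
Step 3: cheapest edge leaving the tree is B G (4); add B.
Step 4: cheapest edge leaving the tree is C G (6); add C.
Step 5: cheapest edge leaving the tree is F G (8); add F.
Step 6: cheapest edge leaving the tree is D I (9); add D.
Step 7: cheapest edge leaving the tree is A I (13); add A.
Step 8: cheapest edge leaving the tree is A H (12); add H.
Vertex order: G, E, I, B, C, F, D, A, H. The 6th vertex is F.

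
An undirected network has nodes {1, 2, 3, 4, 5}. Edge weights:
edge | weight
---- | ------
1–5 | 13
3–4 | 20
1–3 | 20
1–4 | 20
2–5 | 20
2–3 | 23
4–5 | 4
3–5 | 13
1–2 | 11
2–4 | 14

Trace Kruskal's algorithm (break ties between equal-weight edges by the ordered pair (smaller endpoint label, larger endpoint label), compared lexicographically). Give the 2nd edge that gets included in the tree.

Sort edges by weight, then run Kruskal:
4–5 (4): add. Components now {1} {2} {3} {4,5}
1–2 (11): add. Components now {1,2} {3} {4,5}
1–5 (13): add. Components now {1,2,4,5} {3}
3–5 (13): add. Components now {1,2,3,4,5}
The 2nd edge added is 1–2.

1-2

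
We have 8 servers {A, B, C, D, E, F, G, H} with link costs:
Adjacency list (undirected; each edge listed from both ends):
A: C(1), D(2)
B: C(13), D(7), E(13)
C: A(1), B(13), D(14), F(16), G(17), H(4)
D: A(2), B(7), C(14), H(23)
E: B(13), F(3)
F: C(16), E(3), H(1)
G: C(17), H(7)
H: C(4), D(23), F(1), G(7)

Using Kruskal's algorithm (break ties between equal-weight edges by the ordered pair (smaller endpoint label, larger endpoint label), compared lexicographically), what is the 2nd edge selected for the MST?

Kruskal's algorithm — process edges by increasing weight (ties by edge label):
A C (1): add — endpoints in different components.
F H (1): add — endpoints in different components.
A D (2): add — endpoints in different components.
E F (3): add — endpoints in different components.
C H (4): add — endpoints in different components.
B D (7): add — endpoints in different components.
G H (7): add — endpoints in different components.
The 2nd edge added is F H.

F-H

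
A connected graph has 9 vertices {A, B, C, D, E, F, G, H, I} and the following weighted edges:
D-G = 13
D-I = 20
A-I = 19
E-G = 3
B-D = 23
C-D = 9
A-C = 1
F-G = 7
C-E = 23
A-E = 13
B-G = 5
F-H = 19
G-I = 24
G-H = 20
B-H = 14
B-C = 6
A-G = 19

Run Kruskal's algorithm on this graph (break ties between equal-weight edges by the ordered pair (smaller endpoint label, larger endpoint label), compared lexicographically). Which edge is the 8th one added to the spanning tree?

Sort edges by weight, then run Kruskal:
A-C (1): add — endpoints in different components.
E-G (3): add — endpoints in different components.
B-G (5): add — endpoints in different components.
B-C (6): add — endpoints in different components.
F-G (7): add — endpoints in different components.
C-D (9): add — endpoints in different components.
A-E (13): skip — A and E already connected.
D-G (13): skip — D and G already connected.
B-H (14): add — endpoints in different components.
A-G (19): skip — A and G already connected.
A-I (19): add — endpoints in different components.
The 8th edge added is A-I.

A-I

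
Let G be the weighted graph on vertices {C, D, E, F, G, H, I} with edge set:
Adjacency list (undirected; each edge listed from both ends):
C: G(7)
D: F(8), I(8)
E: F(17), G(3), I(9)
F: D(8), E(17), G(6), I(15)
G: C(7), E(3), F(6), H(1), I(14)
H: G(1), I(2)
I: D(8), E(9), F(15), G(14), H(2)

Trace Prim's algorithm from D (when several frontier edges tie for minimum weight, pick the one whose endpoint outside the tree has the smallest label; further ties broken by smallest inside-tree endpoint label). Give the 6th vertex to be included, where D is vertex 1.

Grow the tree from D using Prim:
Step 1: frontier [D-F 8, D-I 8] → take D-F (8); add F.
Step 2: frontier [D-I 8, F-G 6, F-I 15, E-F 17] → take F-G (6); add G.
Step 3: frontier [D-I 8, F-I 15, E-F 17, G-H 1, E-G 3, C-G 7, G-I 14] → take G-H (1); add H.
Step 4: frontier [D-I 8, F-I 15, E-F 17, E-G 3, C-G 7, G-I 14, H-I 2] → take H-I (2); add I.
Step 5: frontier [E-F 17, E-G 3, C-G 7, E-I 9] → take E-G (3); add E.
Step 6: frontier [C-G 7] → take C-G (7); add C.
Vertex order: D, F, G, H, I, E, C. The 6th vertex is E.

E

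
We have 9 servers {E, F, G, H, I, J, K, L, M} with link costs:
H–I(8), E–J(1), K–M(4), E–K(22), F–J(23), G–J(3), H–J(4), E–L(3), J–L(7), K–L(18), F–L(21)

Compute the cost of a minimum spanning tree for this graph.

62

Kruskal's algorithm — process edges by increasing weight (ties by edge label):
E–J (1): add — endpoints in different components.
E–L (3): add — endpoints in different components.
G–J (3): add — endpoints in different components.
H–J (4): add — endpoints in different components.
K–M (4): add — endpoints in different components.
J–L (7): skip — J and L already connected.
H–I (8): add — endpoints in different components.
K–L (18): add — endpoints in different components.
F–L (21): add — endpoints in different components.
MST edges: E–J, E–L, G–J, H–J, K–M, H–I, K–L, F–L; total weight 1+3+3+4+4+8+18+21 = 62.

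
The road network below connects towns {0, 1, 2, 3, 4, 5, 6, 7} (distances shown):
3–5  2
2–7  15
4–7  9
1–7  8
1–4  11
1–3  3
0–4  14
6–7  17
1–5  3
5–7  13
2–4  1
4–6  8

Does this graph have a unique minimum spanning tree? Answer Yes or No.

No

Sort edges by weight, then run Kruskal:
2–4 (1): add — endpoints in different components.
3–5 (2): add — endpoints in different components.
1–3 (3): add — endpoints in different components.
1–5 (3): skip — 1 and 5 already connected.
1–7 (8): add — endpoints in different components.
4–6 (8): add — endpoints in different components.
4–7 (9): add — endpoints in different components.
1–4 (11): skip — 1 and 4 already connected.
5–7 (13): skip — 5 and 7 already connected.
0–4 (14): add — endpoints in different components.
Non-tree edge 1–5 has weight 3, equal to the heaviest edge on its tree cycle — swapping gives another MST of the same weight. Not unique.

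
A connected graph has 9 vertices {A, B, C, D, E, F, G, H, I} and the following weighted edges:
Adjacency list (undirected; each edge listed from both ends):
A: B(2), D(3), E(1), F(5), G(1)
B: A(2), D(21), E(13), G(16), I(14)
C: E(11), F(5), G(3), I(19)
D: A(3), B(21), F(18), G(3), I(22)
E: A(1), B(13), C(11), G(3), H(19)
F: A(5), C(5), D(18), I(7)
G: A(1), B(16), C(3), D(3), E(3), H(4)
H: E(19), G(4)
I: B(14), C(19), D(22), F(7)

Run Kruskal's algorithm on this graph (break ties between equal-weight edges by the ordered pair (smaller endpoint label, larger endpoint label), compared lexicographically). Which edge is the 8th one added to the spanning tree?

Sort edges by weight, then run Kruskal:
A—E (1): add — endpoints in different components.
A—G (1): add — endpoints in different components.
A—B (2): add — endpoints in different components.
A—D (3): add — endpoints in different components.
C—G (3): add — endpoints in different components.
D—G (3): skip — D and G already connected.
E—G (3): skip — E and G already connected.
G—H (4): add — endpoints in different components.
A—F (5): add — endpoints in different components.
C—F (5): skip — C and F already connected.
F—I (7): add — endpoints in different components.
The 8th edge added is F—I.

F-I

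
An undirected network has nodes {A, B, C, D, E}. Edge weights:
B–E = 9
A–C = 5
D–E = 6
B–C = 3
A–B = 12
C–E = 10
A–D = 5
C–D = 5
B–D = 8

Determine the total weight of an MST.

Sort edges by weight, then run Kruskal:
B–C (3): add — endpoints in different components.
A–C (5): add — endpoints in different components.
A–D (5): add — endpoints in different components.
C–D (5): skip — C and D already connected.
D–E (6): add — endpoints in different components.
MST edges: B–C, A–C, A–D, D–E; total weight 3+5+5+6 = 19.

19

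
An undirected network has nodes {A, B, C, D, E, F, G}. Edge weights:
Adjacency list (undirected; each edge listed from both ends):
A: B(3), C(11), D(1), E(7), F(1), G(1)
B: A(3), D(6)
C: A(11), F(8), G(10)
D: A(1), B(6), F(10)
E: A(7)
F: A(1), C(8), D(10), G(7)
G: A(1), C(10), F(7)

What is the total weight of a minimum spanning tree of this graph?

21

Prim, starting at D.
Step 1: frontier [A–D 1, B–D 6, D–F 10] → take A–D (1); add A.
Step 2: frontier [A–F 1, A–G 1, A–B 3, A–E 7, A–C 11, B–D 6, D–F 10] → take A–F (1); add F.
Step 3: frontier [A–G 1, A–B 3, A–E 7, A–C 11, B–D 6, F–G 7, C–F 8] → take A–G (1); add G.
Step 4: frontier [A–B 3, A–E 7, A–C 11, B–D 6, C–F 8, C–G 10] → take A–B (3); add B.
Step 5: frontier [A–E 7, A–C 11, C–F 8, C–G 10] → take A–E (7); add E.
Step 6: frontier [A–C 11, C–F 8, C–G 10] → take C–F (8); add C.
MST edges: A–D, A–F, A–G, A–B, A–E, C–F; total weight 1+1+1+3+7+8 = 21.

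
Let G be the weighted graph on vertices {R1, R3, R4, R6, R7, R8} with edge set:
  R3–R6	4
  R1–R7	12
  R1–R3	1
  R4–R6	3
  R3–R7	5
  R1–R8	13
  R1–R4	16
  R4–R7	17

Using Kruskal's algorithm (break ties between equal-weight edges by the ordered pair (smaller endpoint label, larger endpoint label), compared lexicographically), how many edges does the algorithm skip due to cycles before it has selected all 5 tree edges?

Kruskal's algorithm — process edges by increasing weight (ties by edge label):
R1–R3 (1): add. Components now {R6} {R1,R3} {R8} {R4} {R7}
R4–R6 (3): add. Components now {R4,R6} {R1,R3} {R8} {R7}
R3–R6 (4): add. Components now {R1,R3,R4,R6} {R8} {R7}
R3–R7 (5): add. Components now {R1,R3,R4,R6,R7} {R8}
R1–R7 (12): skip — R1 and R7 already connected.
R1–R8 (13): add. Components now {R1,R3,R4,R6,R7,R8}
Edges rejected before the tree was complete: 1.

1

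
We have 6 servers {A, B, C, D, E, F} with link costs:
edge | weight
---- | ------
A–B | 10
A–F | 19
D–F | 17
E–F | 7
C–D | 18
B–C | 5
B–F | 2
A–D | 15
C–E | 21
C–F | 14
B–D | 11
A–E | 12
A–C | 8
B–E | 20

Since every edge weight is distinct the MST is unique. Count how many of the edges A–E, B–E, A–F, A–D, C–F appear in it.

0

Sort edges by weight, then run Kruskal:
B–F (2): add — endpoints in different components.
B–C (5): add — endpoints in different components.
E–F (7): add — endpoints in different components.
A–C (8): add — endpoints in different components.
A–B (10): skip — A and B already connected.
B–D (11): add — endpoints in different components.
MST edge set: {B–F, B–C, E–F, A–C, B–D}.
Of the listed edges, {} are in the MST → 0.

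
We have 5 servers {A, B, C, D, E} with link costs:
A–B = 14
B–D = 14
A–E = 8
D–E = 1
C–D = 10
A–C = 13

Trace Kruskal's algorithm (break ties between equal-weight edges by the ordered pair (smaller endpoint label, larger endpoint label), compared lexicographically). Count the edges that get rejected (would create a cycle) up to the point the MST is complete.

1

Kruskal's algorithm — process edges by increasing weight (ties by edge label):
D–E (1): add. Components now {A} {B} {C} {D,E}
A–E (8): add. Components now {A,D,E} {B} {C}
C–D (10): add. Components now {A,C,D,E} {B}
A–C (13): skip — A and C already connected.
A–B (14): add. Components now {A,B,C,D,E}
Edges rejected before the tree was complete: 1.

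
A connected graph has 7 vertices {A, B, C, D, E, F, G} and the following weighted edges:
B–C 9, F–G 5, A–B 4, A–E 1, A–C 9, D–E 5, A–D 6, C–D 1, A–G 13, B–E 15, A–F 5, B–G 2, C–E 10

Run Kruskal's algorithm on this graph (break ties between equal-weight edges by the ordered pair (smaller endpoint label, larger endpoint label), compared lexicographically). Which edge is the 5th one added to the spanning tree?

A-F

Kruskal's algorithm — process edges by increasing weight (ties by edge label):
A–E (1): add — endpoints in different components.
C–D (1): add — endpoints in different components.
B–G (2): add — endpoints in different components.
A–B (4): add — endpoints in different components.
A–F (5): add — endpoints in different components.
D–E (5): add — endpoints in different components.
The 5th edge added is A–F.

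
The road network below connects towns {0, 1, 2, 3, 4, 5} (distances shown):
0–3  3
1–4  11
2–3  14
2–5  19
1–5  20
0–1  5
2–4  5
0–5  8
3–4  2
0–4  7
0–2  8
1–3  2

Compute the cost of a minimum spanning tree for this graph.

Kruskal: consider edges lightest-first.
1–3 (2): add — endpoints in different components.
3–4 (2): add — endpoints in different components.
0–3 (3): add — endpoints in different components.
0–1 (5): skip — 0 and 1 already connected.
2–4 (5): add — endpoints in different components.
0–4 (7): skip — 0 and 4 already connected.
0–2 (8): skip — 0 and 2 already connected.
0–5 (8): add — endpoints in different components.
MST edges: 1–3, 3–4, 0–3, 2–4, 0–5; total weight 2+2+3+5+8 = 20.

20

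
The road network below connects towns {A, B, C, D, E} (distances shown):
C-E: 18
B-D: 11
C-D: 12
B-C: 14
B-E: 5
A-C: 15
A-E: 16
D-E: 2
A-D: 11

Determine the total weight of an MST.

30

Kruskal: consider edges lightest-first.
D-E (2): add — endpoints in different components.
B-E (5): add — endpoints in different components.
A-D (11): add — endpoints in different components.
B-D (11): skip — B and D already connected.
C-D (12): add — endpoints in different components.
MST edges: D-E, B-E, A-D, C-D; total weight 2+5+11+12 = 30.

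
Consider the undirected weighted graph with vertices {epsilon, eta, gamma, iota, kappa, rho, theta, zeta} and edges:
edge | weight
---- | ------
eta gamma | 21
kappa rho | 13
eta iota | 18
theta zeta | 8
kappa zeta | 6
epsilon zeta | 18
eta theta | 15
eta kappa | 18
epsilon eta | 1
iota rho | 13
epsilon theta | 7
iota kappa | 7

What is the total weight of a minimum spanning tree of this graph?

63

Prim's algorithm from eta:
Step 1: cheapest edge leaving the tree is epsilon eta (1); add epsilon.
Step 2: cheapest edge leaving the tree is epsilon theta (7); add theta.
Step 3: cheapest edge leaving the tree is theta zeta (8); add zeta.
Step 4: cheapest edge leaving the tree is kappa zeta (6); add kappa.
Step 5: cheapest edge leaving the tree is iota kappa (7); add iota.
Step 6: cheapest edge leaving the tree is iota rho (13); add rho.
Step 7: cheapest edge leaving the tree is eta gamma (21); add gamma.
MST edges: epsilon eta, epsilon theta, theta zeta, kappa zeta, iota kappa, iota rho, eta gamma; total weight 1+7+8+6+7+13+21 = 63.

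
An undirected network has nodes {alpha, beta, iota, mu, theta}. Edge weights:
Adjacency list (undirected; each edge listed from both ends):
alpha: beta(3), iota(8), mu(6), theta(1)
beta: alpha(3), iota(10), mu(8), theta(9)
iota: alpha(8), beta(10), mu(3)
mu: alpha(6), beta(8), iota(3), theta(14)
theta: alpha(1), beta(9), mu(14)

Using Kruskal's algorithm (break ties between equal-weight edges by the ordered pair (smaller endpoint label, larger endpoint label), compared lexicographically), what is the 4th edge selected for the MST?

Kruskal: consider edges lightest-first.
alpha theta (1): add — endpoints in different components.
alpha beta (3): add — endpoints in different components.
iota mu (3): add — endpoints in different components.
alpha mu (6): add — endpoints in different components.
The 4th edge added is alpha mu.

alpha-mu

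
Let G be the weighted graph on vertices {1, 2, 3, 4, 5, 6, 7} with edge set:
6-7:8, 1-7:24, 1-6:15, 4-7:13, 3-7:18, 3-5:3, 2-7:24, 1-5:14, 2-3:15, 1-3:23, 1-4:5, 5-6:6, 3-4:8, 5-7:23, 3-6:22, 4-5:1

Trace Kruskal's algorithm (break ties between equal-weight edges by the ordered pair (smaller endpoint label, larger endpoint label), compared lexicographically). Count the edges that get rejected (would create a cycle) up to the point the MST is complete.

Kruskal's algorithm — process edges by increasing weight (ties by edge label):
4-5 (1): add. Components now {1} {2} {3} {4,5} {6} {7}
3-5 (3): add. Components now {1} {2} {3,4,5} {6} {7}
1-4 (5): add. Components now {1,3,4,5} {2} {6} {7}
5-6 (6): add. Components now {1,3,4,5,6} {2} {7}
3-4 (8): skip — 3 and 4 already connected.
6-7 (8): add. Components now {1,3,4,5,6,7} {2}
4-7 (13): skip — 4 and 7 already connected.
1-5 (14): skip — 1 and 5 already connected.
1-6 (15): skip — 1 and 6 already connected.
2-3 (15): add. Components now {1,2,3,4,5,6,7}
Edges rejected before the tree was complete: 4.

4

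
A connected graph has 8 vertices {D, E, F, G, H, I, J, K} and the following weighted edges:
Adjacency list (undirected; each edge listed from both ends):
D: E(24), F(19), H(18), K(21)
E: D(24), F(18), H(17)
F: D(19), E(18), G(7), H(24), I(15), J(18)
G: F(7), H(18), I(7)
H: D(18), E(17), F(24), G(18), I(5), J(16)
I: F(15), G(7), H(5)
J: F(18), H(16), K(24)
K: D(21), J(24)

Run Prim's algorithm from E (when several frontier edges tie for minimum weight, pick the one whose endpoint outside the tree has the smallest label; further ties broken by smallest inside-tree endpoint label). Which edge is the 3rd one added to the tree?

G-I

Prim's algorithm from E:
Step 1: cheapest edge leaving the tree is E-H (17); add H.
Step 2: cheapest edge leaving the tree is H-I (5); add I.
Step 3: cheapest edge leaving the tree is G-I (7); add G.
Step 4: cheapest edge leaving the tree is F-G (7); add F.
Step 5: cheapest edge leaving the tree is H-J (16); add J.
Step 6: cheapest edge leaving the tree is D-H (18); add D.
Step 7: cheapest edge leaving the tree is D-K (21); add K.
The 3rd edge added is G-I.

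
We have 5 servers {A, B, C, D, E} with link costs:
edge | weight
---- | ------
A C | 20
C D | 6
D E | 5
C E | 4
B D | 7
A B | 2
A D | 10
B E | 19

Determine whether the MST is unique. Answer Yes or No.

Kruskal's algorithm — process edges by increasing weight (ties by edge label):
A B (2): add — endpoints in different components.
C E (4): add — endpoints in different components.
D E (5): add — endpoints in different components.
C D (6): skip — C and D already connected.
B D (7): add — endpoints in different components.
Every non-tree edge has weight strictly greater than the heaviest edge on the tree path between its endpoints, so the MST is unique.

Yes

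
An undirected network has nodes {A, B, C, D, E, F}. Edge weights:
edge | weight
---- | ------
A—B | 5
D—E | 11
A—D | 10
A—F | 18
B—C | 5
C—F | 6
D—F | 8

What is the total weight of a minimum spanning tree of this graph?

35

Prim, starting at B.
Step 1: cheapest edge leaving the tree is A—B (5); add A.
Step 2: cheapest edge leaving the tree is B—C (5); add C.
Step 3: cheapest edge leaving the tree is C—F (6); add F.
Step 4: cheapest edge leaving the tree is D—F (8); add D.
Step 5: cheapest edge leaving the tree is D—E (11); add E.
MST edges: A—B, B—C, C—F, D—F, D—E; total weight 5+5+6+8+11 = 35.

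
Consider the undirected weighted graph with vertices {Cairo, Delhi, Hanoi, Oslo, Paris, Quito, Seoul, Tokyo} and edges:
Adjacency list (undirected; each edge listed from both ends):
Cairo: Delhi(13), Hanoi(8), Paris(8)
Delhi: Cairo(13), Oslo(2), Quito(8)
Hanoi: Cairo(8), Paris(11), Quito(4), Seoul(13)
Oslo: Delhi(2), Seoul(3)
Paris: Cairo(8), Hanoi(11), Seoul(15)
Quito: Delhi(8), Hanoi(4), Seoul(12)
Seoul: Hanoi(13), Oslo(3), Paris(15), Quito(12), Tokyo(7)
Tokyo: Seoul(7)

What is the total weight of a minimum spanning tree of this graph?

Prim, starting at Seoul.
Step 1: frontier [Oslo Seoul 3, Seoul Tokyo 7, Quito Seoul 12, Hanoi Seoul 13, Paris Seoul 15] → take Oslo Seoul (3); add Oslo.
Step 2: frontier [Delhi Oslo 2, Seoul Tokyo 7, Quito Seoul 12, Hanoi Seoul 13, Paris Seoul 15] → take Delhi Oslo (2); add Delhi.
Step 3: frontier [Delhi Quito 8, Cairo Delhi 13, Seoul Tokyo 7, Quito Seoul 12, Hanoi Seoul 13, Paris Seoul 15] → take Seoul Tokyo (7); add Tokyo.
Step 4: frontier [Delhi Quito 8, Cairo Delhi 13, Quito Seoul 12, Hanoi Seoul 13, Paris Seoul 15] → take Delhi Quito (8); add Quito.
Step 5: frontier [Cairo Delhi 13, Hanoi Quito 4, Hanoi Seoul 13, Paris Seoul 15] → take Hanoi Quito (4); add Hanoi.
Step 6: frontier [Cairo Delhi 13, Cairo Hanoi 8, Hanoi Paris 11, Paris Seoul 15] → take Cairo Hanoi (8); add Cairo.
Step 7: frontier [Cairo Paris 8, Hanoi Paris 11, Paris Seoul 15] → take Cairo Paris (8); add Paris.
MST edges: Oslo Seoul, Delhi Oslo, Seoul Tokyo, Delhi Quito, Hanoi Quito, Cairo Hanoi, Cairo Paris; total weight 3+2+7+8+4+8+8 = 40.

40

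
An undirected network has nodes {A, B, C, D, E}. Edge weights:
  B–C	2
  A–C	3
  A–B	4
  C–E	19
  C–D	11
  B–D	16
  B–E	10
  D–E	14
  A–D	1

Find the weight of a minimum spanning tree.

16

Kruskal: consider edges lightest-first.
A–D (1): add. Components now {A,D} {B} {C} {E}
B–C (2): add. Components now {A,D} {B,C} {E}
A–C (3): add. Components now {A,B,C,D} {E}
A–B (4): skip — A and B already connected.
B–E (10): add. Components now {A,B,C,D,E}
MST edges: A–D, B–C, A–C, B–E; total weight 1+2+3+10 = 16.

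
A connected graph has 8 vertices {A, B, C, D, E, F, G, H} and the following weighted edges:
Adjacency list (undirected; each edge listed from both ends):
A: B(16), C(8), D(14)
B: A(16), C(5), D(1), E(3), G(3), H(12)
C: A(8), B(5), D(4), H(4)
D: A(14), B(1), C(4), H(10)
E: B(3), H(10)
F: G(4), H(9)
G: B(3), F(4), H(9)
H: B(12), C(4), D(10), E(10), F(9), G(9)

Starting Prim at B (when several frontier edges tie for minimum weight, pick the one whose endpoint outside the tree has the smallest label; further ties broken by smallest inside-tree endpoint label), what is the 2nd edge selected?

B-E

Grow the tree from B using Prim:
Step 1: cheapest edge leaving the tree is B—D (1); add D.
Step 2: cheapest edge leaving the tree is B—E (3); add E.
Step 3: cheapest edge leaving the tree is B—G (3); add G.
Step 4: cheapest edge leaving the tree is C—D (4); add C.
Step 5: cheapest edge leaving the tree is F—G (4); add F.
Step 6: cheapest edge leaving the tree is C—H (4); add H.
Step 7: cheapest edge leaving the tree is A—C (8); add A.
The 2nd edge added is B—E.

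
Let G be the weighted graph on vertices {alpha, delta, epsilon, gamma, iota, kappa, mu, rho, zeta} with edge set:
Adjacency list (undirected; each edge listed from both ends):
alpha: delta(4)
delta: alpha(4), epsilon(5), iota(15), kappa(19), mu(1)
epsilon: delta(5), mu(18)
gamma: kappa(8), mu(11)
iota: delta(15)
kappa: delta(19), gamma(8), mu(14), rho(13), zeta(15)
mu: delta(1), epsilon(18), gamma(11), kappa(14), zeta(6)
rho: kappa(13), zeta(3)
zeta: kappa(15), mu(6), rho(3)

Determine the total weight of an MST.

53

Kruskal's algorithm — process edges by increasing weight (ties by edge label):
delta–mu (1): add — endpoints in different components.
rho–zeta (3): add — endpoints in different components.
alpha–delta (4): add — endpoints in different components.
delta–epsilon (5): add — endpoints in different components.
mu–zeta (6): add — endpoints in different components.
gamma–kappa (8): add — endpoints in different components.
gamma–mu (11): add — endpoints in different components.
kappa–rho (13): skip — rho and kappa already connected.
kappa–mu (14): skip — kappa and mu already connected.
delta–iota (15): add — endpoints in different components.
MST edges: delta–mu, rho–zeta, alpha–delta, delta–epsilon, mu–zeta, gamma–kappa, gamma–mu, delta–iota; total weight 1+3+4+5+6+8+11+15 = 53.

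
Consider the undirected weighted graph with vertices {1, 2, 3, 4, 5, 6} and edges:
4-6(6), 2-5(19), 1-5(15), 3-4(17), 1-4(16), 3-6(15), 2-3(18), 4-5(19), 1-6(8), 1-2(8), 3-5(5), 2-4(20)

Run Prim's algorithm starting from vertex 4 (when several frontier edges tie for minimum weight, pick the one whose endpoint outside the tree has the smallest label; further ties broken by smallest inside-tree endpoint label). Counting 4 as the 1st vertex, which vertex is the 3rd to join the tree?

1

Prim's algorithm from 4:
Step 1: cheapest edge leaving the tree is 4-6 (6); add 6.
Step 2: cheapest edge leaving the tree is 1-6 (8); add 1.
Step 3: cheapest edge leaving the tree is 1-2 (8); add 2.
Step 4: cheapest edge leaving the tree is 3-6 (15); add 3.
Step 5: cheapest edge leaving the tree is 3-5 (5); add 5.
Vertex order: 4, 6, 1, 2, 3, 5. The 3rd vertex is 1.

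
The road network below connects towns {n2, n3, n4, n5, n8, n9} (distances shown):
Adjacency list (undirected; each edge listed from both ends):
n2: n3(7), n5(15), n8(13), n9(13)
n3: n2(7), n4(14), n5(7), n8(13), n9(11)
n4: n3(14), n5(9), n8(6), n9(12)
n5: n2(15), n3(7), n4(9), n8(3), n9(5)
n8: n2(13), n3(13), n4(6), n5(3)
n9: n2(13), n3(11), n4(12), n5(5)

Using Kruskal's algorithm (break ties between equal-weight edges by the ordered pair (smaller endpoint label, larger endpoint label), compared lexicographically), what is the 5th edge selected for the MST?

Kruskal: consider edges lightest-first.
n5-n8 (3): add — endpoints in different components.
n5-n9 (5): add — endpoints in different components.
n4-n8 (6): add — endpoints in different components.
n2-n3 (7): add — endpoints in different components.
n3-n5 (7): add — endpoints in different components.
The 5th edge added is n3-n5.

n3-n5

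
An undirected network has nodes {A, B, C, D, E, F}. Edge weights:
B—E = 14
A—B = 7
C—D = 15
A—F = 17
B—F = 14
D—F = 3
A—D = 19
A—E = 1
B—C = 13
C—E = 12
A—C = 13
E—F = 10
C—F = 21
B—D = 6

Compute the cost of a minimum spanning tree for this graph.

Grow the tree from B using Prim:
Step 1: frontier [B—D 6, A—B 7, B—C 13, B—E 14, B—F 14] → take B—D (6); add D.
Step 2: frontier [A—B 7, B—C 13, B—E 14, B—F 14, D—F 3, C—D 15, A—D 19] → take D—F (3); add F.
Step 3: frontier [A—B 7, B—C 13, B—E 14, C—D 15, A—D 19, E—F 10, A—F 17, C—F 21] → take A—B (7); add A.
Step 4: frontier [A—E 1, A—C 13, B—C 13, B—E 14, C—D 15, E—F 10, C—F 21] → take A—E (1); add E.
Step 5: frontier [A—C 13, B—C 13, C—D 15, C—E 12, C—F 21] → take C—E (12); add C.
MST edges: B—D, D—F, A—B, A—E, C—E; total weight 6+3+7+1+12 = 29.

29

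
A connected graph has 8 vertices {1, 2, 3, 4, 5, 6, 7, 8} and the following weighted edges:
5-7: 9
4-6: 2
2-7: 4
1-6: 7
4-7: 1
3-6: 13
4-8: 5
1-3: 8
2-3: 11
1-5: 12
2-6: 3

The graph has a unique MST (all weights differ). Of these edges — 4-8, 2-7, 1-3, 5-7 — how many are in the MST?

3

Kruskal's algorithm — process edges by increasing weight (ties by edge label):
4-7 (1): add — endpoints in different components.
4-6 (2): add — endpoints in different components.
2-6 (3): add — endpoints in different components.
2-7 (4): skip — 2 and 7 already connected.
4-8 (5): add — endpoints in different components.
1-6 (7): add — endpoints in different components.
1-3 (8): add — endpoints in different components.
5-7 (9): add — endpoints in different components.
MST edge set: {4-7, 4-6, 2-6, 4-8, 1-6, 1-3, 5-7}.
Of the listed edges, {4-8, 1-3, 5-7} are in the MST → 3.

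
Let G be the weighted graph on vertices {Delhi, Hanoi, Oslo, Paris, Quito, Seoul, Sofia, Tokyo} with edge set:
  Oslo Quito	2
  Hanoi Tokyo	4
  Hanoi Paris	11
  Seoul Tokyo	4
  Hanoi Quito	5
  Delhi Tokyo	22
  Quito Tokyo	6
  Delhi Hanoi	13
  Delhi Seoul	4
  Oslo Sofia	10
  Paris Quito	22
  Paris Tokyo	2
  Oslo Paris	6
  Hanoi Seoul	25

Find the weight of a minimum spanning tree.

Grow the tree from Hanoi using Prim:
Step 1: frontier [Hanoi Tokyo 4, Hanoi Quito 5, Hanoi Paris 11, Delhi Hanoi 13, Hanoi Seoul 25] → take Hanoi Tokyo (4); add Tokyo.
Step 2: frontier [Hanoi Quito 5, Hanoi Paris 11, Delhi Hanoi 13, Hanoi Seoul 25, Paris Tokyo 2, Seoul Tokyo 4, Quito Tokyo 6, Delhi Tokyo 22] → take Paris Tokyo (2); add Paris.
Step 3: frontier [Hanoi Quito 5, Delhi Hanoi 13, Hanoi Seoul 25, Oslo Paris 6, Paris Quito 22, Seoul Tokyo 4, Quito Tokyo 6, Delhi Tokyo 22] → take Seoul Tokyo (4); add Seoul.
Step 4: frontier [Hanoi Quito 5, Delhi Hanoi 13, Oslo Paris 6, Paris Quito 22, Delhi Seoul 4, Quito Tokyo 6, Delhi Tokyo 22] → take Delhi Seoul (4); add Delhi.
Step 5: frontier [Hanoi Quito 5, Oslo Paris 6, Paris Quito 22, Quito Tokyo 6] → take Hanoi Quito (5); add Quito.
Step 6: frontier [Oslo Paris 6, Oslo Quito 2] → take Oslo Quito (2); add Oslo.
Step 7: frontier [Oslo Sofia 10] → take Oslo Sofia (10); add Sofia.
MST edges: Hanoi Tokyo, Paris Tokyo, Seoul Tokyo, Delhi Seoul, Hanoi Quito, Oslo Quito, Oslo Sofia; total weight 4+2+4+4+5+2+10 = 31.

31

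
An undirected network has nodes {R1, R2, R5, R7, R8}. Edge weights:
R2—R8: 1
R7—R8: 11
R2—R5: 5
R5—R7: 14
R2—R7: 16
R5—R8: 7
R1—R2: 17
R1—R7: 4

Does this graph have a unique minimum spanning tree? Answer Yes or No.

Yes

Kruskal's algorithm — process edges by increasing weight (ties by edge label):
R2—R8 (1): add — endpoints in different components.
R1—R7 (4): add — endpoints in different components.
R2—R5 (5): add — endpoints in different components.
R5—R8 (7): skip — R5 and R8 already connected.
R7—R8 (11): add — endpoints in different components.
Every non-tree edge has weight strictly greater than the heaviest edge on the tree path between its endpoints, so the MST is unique.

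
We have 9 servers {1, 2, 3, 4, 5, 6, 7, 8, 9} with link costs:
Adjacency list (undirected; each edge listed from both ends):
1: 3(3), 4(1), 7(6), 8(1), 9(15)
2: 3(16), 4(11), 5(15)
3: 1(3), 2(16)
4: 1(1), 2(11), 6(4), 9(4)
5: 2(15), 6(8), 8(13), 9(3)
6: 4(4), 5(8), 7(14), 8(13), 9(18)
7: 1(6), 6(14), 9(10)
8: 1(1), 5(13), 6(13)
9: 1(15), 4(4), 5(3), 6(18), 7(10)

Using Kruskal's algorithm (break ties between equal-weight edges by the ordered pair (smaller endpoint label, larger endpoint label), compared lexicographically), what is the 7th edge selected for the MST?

1-7

Kruskal: consider edges lightest-first.
1-4 (1): add — endpoints in different components.
1-8 (1): add — endpoints in different components.
1-3 (3): add — endpoints in different components.
5-9 (3): add — endpoints in different components.
4-6 (4): add — endpoints in different components.
4-9 (4): add — endpoints in different components.
1-7 (6): add — endpoints in different components.
5-6 (8): skip — 5 and 6 already connected.
7-9 (10): skip — 7 and 9 already connected.
2-4 (11): add — endpoints in different components.
The 7th edge added is 1-7.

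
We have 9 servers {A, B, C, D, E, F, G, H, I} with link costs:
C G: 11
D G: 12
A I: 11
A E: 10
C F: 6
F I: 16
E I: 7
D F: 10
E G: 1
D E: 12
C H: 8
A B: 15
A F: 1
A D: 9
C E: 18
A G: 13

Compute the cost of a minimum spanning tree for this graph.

Grow the tree from I using Prim:
Step 1: cheapest edge leaving the tree is E I (7); add E.
Step 2: cheapest edge leaving the tree is E G (1); add G.
Step 3: cheapest edge leaving the tree is A E (10); add A.
Step 4: cheapest edge leaving the tree is A F (1); add F.
Step 5: cheapest edge leaving the tree is C F (6); add C.
Step 6: cheapest edge leaving the tree is C H (8); add H.
Step 7: cheapest edge leaving the tree is A D (9); add D.
Step 8: cheapest edge leaving the tree is A B (15); add B.
MST edges: E I, E G, A E, A F, C F, C H, A D, A B; total weight 7+1+10+1+6+8+9+15 = 57.

57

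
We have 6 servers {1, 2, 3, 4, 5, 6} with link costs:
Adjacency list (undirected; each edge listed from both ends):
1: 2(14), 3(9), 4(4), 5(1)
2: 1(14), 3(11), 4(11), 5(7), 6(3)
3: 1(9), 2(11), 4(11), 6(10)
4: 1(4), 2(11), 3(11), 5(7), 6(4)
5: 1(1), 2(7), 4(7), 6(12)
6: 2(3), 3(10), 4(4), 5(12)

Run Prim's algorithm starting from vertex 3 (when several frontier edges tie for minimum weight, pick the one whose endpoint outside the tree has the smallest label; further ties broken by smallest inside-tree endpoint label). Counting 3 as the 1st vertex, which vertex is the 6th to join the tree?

Prim's algorithm from 3:
Step 1: frontier [1–3 9, 3–6 10, 2–3 11, 3–4 11] → take 1–3 (9); add 1.
Step 2: frontier [1–5 1, 1–4 4, 1–2 14, 3–6 10, 2–3 11, 3–4 11] → take 1–5 (1); add 5.
Step 3: frontier [1–4 4, 1–2 14, 3–6 10, 2–3 11, 3–4 11, 2–5 7, 4–5 7, 5–6 12] → take 1–4 (4); add 4.
Step 4: frontier [1–2 14, 3–6 10, 2–3 11, 4–6 4, 2–4 11, 2–5 7, 5–6 12] → take 4–6 (4); add 6.
Step 5: frontier [1–2 14, 2–3 11, 2–4 11, 2–5 7, 2–6 3] → take 2–6 (3); add 2.
Vertex order: 3, 1, 5, 4, 6, 2. The 6th vertex is 2.

2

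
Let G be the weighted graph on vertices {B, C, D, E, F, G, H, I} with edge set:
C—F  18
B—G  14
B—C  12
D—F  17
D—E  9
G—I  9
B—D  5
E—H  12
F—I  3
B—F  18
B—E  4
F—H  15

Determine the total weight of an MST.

Kruskal's algorithm — process edges by increasing weight (ties by edge label):
F—I (3): add — endpoints in different components.
B—E (4): add — endpoints in different components.
B—D (5): add — endpoints in different components.
D—E (9): skip — D and E already connected.
G—I (9): add — endpoints in different components.
B—C (12): add — endpoints in different components.
E—H (12): add — endpoints in different components.
B—G (14): add — endpoints in different components.
MST edges: F—I, B—E, B—D, G—I, B—C, E—H, B—G; total weight 3+4+5+9+12+12+14 = 59.

59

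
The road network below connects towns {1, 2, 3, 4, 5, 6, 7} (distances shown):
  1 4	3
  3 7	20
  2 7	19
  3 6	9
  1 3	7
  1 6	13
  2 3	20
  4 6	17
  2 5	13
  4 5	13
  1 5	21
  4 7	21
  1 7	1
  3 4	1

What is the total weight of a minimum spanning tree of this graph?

Prim, starting at 1.
Step 1: cheapest edge leaving the tree is 1 7 (1); add 7.
Step 2: cheapest edge leaving the tree is 1 4 (3); add 4.
Step 3: cheapest edge leaving the tree is 3 4 (1); add 3.
Step 4: cheapest edge leaving the tree is 3 6 (9); add 6.
Step 5: cheapest edge leaving the tree is 4 5 (13); add 5.
Step 6: cheapest edge leaving the tree is 2 5 (13); add 2.
MST edges: 1 7, 1 4, 3 4, 3 6, 4 5, 2 5; total weight 1+3+1+9+13+13 = 40.

40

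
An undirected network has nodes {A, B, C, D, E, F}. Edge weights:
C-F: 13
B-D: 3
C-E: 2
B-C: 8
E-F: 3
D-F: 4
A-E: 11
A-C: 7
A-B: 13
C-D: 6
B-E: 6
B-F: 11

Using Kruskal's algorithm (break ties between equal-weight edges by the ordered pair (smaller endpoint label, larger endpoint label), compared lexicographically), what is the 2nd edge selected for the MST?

B-D

Sort edges by weight, then run Kruskal:
C-E (2): add — endpoints in different components.
B-D (3): add — endpoints in different components.
E-F (3): add — endpoints in different components.
D-F (4): add — endpoints in different components.
B-E (6): skip — B and E already connected.
C-D (6): skip — C and D already connected.
A-C (7): add — endpoints in different components.
The 2nd edge added is B-D.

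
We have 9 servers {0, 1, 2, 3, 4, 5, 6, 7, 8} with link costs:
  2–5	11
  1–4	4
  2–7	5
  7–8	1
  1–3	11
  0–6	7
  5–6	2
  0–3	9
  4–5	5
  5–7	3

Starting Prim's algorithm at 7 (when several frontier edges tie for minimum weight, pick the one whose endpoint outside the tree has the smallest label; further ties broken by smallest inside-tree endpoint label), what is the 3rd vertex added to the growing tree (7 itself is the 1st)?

5

Prim, starting at 7.
Step 1: cheapest edge leaving the tree is 7–8 (1); add 8.
Step 2: cheapest edge leaving the tree is 5–7 (3); add 5.
Step 3: cheapest edge leaving the tree is 5–6 (2); add 6.
Step 4: cheapest edge leaving the tree is 2–7 (5); add 2.
Step 5: cheapest edge leaving the tree is 4–5 (5); add 4.
Step 6: cheapest edge leaving the tree is 1–4 (4); add 1.
Step 7: cheapest edge leaving the tree is 0–6 (7); add 0.
Step 8: cheapest edge leaving the tree is 0–3 (9); add 3.
Vertex order: 7, 8, 5, 6, 2, 4, 1, 0, 3. The 3rd vertex is 5.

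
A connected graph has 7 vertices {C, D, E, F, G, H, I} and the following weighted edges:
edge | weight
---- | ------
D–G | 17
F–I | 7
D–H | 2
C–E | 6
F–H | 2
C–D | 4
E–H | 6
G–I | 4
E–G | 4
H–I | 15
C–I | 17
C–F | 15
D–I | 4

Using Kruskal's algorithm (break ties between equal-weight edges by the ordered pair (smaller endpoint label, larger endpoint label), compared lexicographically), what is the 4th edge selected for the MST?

D-I

Kruskal's algorithm — process edges by increasing weight (ties by edge label):
D–H (2): add. Components now {C} {D,H} {E} {F} {G} {I}
F–H (2): add. Components now {C} {D,F,H} {E} {G} {I}
C–D (4): add. Components now {C,D,F,H} {E} {G} {I}
D–I (4): add. Components now {C,D,F,H,I} {E} {G}
E–G (4): add. Components now {C,D,F,H,I} {E,G}
G–I (4): add. Components now {C,D,E,F,G,H,I}
The 4th edge added is D–I.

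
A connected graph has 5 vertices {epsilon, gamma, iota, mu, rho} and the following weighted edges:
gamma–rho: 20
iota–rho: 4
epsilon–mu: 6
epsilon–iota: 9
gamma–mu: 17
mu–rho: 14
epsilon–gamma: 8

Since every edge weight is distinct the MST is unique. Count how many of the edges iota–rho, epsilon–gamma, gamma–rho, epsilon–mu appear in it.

3

Kruskal's algorithm — process edges by increasing weight (ties by edge label):
iota–rho (4): add. Components now {iota,rho} {mu} {epsilon} {gamma}
epsilon–mu (6): add. Components now {iota,rho} {epsilon,mu} {gamma}
epsilon–gamma (8): add. Components now {iota,rho} {epsilon,gamma,mu}
epsilon–iota (9): add. Components now {epsilon,gamma,iota,mu,rho}
MST edge set: {iota–rho, epsilon–mu, epsilon–gamma, epsilon–iota}.
Of the listed edges, {iota–rho, epsilon–gamma, epsilon–mu} are in the MST → 3.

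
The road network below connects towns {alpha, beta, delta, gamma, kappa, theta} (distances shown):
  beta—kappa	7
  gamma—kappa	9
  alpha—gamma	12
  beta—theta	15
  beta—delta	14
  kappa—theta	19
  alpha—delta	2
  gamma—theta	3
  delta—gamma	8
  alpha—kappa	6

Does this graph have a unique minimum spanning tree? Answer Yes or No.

Kruskal: consider edges lightest-first.
alpha—delta (2): add — endpoints in different components.
gamma—theta (3): add — endpoints in different components.
alpha—kappa (6): add — endpoints in different components.
beta—kappa (7): add — endpoints in different components.
delta—gamma (8): add — endpoints in different components.
Every non-tree edge has weight strictly greater than the heaviest edge on the tree path between its endpoints, so the MST is unique.

Yes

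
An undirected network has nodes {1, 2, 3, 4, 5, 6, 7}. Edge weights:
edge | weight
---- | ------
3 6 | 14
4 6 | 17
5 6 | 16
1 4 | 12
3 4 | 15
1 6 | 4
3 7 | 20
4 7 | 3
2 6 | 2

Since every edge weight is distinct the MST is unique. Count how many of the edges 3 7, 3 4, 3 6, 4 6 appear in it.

1

Kruskal's algorithm — process edges by increasing weight (ties by edge label):
2 6 (2): add. Components now {1} {2,6} {3} {4} {5} {7}
4 7 (3): add. Components now {1} {2,6} {3} {4,7} {5}
1 6 (4): add. Components now {1,2,6} {3} {4,7} {5}
1 4 (12): add. Components now {1,2,4,6,7} {3} {5}
3 6 (14): add. Components now {1,2,3,4,6,7} {5}
3 4 (15): skip — 3 and 4 already connected.
5 6 (16): add. Components now {1,2,3,4,5,6,7}
MST edge set: {2 6, 4 7, 1 6, 1 4, 3 6, 5 6}.
Of the listed edges, {3 6} are in the MST → 1.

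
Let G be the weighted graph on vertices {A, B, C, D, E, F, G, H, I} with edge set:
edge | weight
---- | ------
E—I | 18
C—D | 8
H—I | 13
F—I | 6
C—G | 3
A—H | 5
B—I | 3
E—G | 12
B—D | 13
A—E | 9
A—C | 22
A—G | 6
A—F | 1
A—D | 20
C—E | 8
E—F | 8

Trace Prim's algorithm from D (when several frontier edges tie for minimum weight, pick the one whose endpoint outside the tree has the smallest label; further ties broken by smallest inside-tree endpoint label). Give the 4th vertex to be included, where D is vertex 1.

A

Prim, starting at D.
Step 1: cheapest edge leaving the tree is C—D (8); add C.
Step 2: cheapest edge leaving the tree is C—G (3); add G.
Step 3: cheapest edge leaving the tree is A—G (6); add A.
Step 4: cheapest edge leaving the tree is A—F (1); add F.
Step 5: cheapest edge leaving the tree is A—H (5); add H.
Step 6: cheapest edge leaving the tree is F—I (6); add I.
Step 7: cheapest edge leaving the tree is B—I (3); add B.
Step 8: cheapest edge leaving the tree is C—E (8); add E.
Vertex order: D, C, G, A, F, H, I, B, E. The 4th vertex is A.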